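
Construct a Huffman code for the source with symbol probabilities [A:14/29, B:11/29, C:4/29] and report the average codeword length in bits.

Huffman tree construction:
Combine smallest probabilities repeatedly
Resulting codes:
  A: 0 (length 1)
  B: 11 (length 2)
  C: 10 (length 2)
Average length = Σ p(s) × length(s) = 1.5172 bits


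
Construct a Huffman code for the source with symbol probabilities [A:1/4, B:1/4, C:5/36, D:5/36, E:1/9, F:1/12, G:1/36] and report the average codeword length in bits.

Huffman tree construction:
Combine smallest probabilities repeatedly
Resulting codes:
  A: 01 (length 2)
  B: 10 (length 2)
  C: 110 (length 3)
  D: 111 (length 3)
  E: 000 (length 3)
  F: 0011 (length 4)
  G: 0010 (length 4)
Average length = Σ p(s) × length(s) = 2.6111 bits


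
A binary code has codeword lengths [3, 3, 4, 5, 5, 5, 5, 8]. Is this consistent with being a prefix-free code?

Kraft inequality: Σ 2^(-l_i) ≤ 1 for prefix-free code
Calculating: 2^(-3) + 2^(-3) + 2^(-4) + 2^(-5) + 2^(-5) + 2^(-5) + 2^(-5) + 2^(-8)
= 0.125 + 0.125 + 0.0625 + 0.03125 + 0.03125 + 0.03125 + 0.03125 + 0.00390625
= 0.4414
Since 0.4414 ≤ 1, prefix-free code exists


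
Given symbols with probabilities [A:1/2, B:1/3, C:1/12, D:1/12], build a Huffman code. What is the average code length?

Huffman tree construction:
Combine smallest probabilities repeatedly
Resulting codes:
  A: 0 (length 1)
  B: 11 (length 2)
  C: 100 (length 3)
  D: 101 (length 3)
Average length = Σ p(s) × length(s) = 1.6667 bits


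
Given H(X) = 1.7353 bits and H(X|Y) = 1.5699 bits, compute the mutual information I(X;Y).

I(X;Y) = H(X) - H(X|Y)
I(X;Y) = 1.7353 - 1.5699 = 0.1654 bits


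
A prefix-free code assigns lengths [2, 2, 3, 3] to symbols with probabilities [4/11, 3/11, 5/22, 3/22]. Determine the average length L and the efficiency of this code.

Average length L = Σ p_i × l_i = 2.3636 bits
Entropy H = 1.9197 bits
Efficiency η = H/L × 100% = 81.22%


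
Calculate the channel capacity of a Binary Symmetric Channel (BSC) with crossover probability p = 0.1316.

For BSC with error probability p:
C = 1 - H(p) where H(p) is binary entropy
H(0.1316) = -0.1316 × log₂(0.1316) - 0.8684 × log₂(0.8684)
H(p) = 0.5618
C = 1 - 0.5618 = 0.4382 bits/use


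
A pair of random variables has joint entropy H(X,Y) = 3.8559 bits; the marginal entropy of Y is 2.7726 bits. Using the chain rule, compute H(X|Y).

Chain rule: H(X,Y) = H(X|Y) + H(Y)
H(X|Y) = H(X,Y) - H(Y) = 3.8559 - 2.7726 = 1.0833 bits


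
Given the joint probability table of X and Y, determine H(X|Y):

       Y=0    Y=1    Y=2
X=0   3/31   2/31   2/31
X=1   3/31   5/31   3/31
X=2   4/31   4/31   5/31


H(X|Y) = Σ_y p(y) H(X|Y=y)
  p(Y=0) = 10/31, H(X|Y=0) = 1.5710
  p(Y=1) = 11/31, H(X|Y=1) = 1.4949
  p(Y=2) = 10/31, H(X|Y=2) = 1.4855
H(X|Y) = 0.3226×1.5710 + 0.3548×1.4949 + 0.3226×1.4855 = 1.5164 bits


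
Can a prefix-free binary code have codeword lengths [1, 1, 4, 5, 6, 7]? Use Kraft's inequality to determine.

Kraft inequality: Σ 2^(-l_i) ≤ 1 for prefix-free code
Calculating: 2^(-1) + 2^(-1) + 2^(-4) + 2^(-5) + 2^(-6) + 2^(-7)
= 0.5 + 0.5 + 0.0625 + 0.03125 + 0.015625 + 0.0078125
= 1.1172
Since 1.1172 > 1, prefix-free code does not exist


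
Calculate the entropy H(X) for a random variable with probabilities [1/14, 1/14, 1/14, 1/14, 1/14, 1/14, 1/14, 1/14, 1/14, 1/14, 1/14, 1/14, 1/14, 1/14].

H(X) = -Σ p(x) log₂ p(x)
  -1/14 × log₂(1/14) = 0.2720
  -1/14 × log₂(1/14) = 0.2720
  -1/14 × log₂(1/14) = 0.2720
  -1/14 × log₂(1/14) = 0.2720
  -1/14 × log₂(1/14) = 0.2720
  -1/14 × log₂(1/14) = 0.2720
  -1/14 × log₂(1/14) = 0.2720
  -1/14 × log₂(1/14) = 0.2720
  -1/14 × log₂(1/14) = 0.2720
  -1/14 × log₂(1/14) = 0.2720
  -1/14 × log₂(1/14) = 0.2720
  -1/14 × log₂(1/14) = 0.2720
  -1/14 × log₂(1/14) = 0.2720
  -1/14 × log₂(1/14) = 0.2720
H(X) = 3.8074 bits


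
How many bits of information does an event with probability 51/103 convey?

Information content I(x) = -log₂(p(x))
I = -log₂(51/103) = -log₂(0.4951)
I = 1.0141 bits


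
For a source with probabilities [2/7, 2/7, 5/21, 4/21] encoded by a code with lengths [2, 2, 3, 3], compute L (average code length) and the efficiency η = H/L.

Average length L = Σ p_i × l_i = 2.4286 bits
Entropy H = 1.9814 bits
Efficiency η = H/L × 100% = 81.59%


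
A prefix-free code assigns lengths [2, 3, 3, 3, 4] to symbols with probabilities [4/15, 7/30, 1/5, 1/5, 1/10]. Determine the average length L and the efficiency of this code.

Average length L = Σ p_i × l_i = 2.8333 bits
Entropy H = 2.2594 bits
Efficiency η = H/L × 100% = 79.74%


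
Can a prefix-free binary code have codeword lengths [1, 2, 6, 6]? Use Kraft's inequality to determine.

Kraft inequality: Σ 2^(-l_i) ≤ 1 for prefix-free code
Calculating: 2^(-1) + 2^(-2) + 2^(-6) + 2^(-6)
= 0.5 + 0.25 + 0.015625 + 0.015625
= 0.7812
Since 0.7812 ≤ 1, prefix-free code exists


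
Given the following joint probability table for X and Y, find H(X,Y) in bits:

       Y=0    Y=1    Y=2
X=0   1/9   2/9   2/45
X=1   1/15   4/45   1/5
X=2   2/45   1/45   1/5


H(X,Y) = -Σ p(x,y) log₂ p(x,y)
  p(0,0)=1/9: -0.1111 × log₂(0.1111) = 0.3522
  p(0,1)=2/9: -0.2222 × log₂(0.2222) = 0.4822
  p(0,2)=2/45: -0.0444 × log₂(0.0444) = 0.1996
  p(1,0)=1/15: -0.0667 × log₂(0.0667) = 0.2605
  p(1,1)=4/45: -0.0889 × log₂(0.0889) = 0.3104
  p(1,2)=1/5: -0.2000 × log₂(0.2000) = 0.4644
  p(2,0)=2/45: -0.0444 × log₂(0.0444) = 0.1996
  p(2,1)=1/45: -0.0222 × log₂(0.0222) = 0.1220
  p(2,2)=1/5: -0.2000 × log₂(0.2000) = 0.4644
H(X,Y) = 2.8554 bits


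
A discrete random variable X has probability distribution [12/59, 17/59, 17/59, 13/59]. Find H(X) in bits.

H(X) = -Σ p(x) log₂ p(x)
  -12/59 × log₂(12/59) = 0.4673
  -17/59 × log₂(17/59) = 0.5173
  -17/59 × log₂(17/59) = 0.5173
  -13/59 × log₂(13/59) = 0.4808
H(X) = 1.9827 bits


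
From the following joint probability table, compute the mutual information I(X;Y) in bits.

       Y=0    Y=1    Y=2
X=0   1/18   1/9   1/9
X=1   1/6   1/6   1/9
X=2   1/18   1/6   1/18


H(X) = 1.5466, H(Y) = 1.5466, H(X,Y) = 3.0441
I(X;Y) = H(X) + H(Y) - H(X,Y) = 0.0492 bits


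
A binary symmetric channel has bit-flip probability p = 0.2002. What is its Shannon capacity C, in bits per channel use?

For BSC with error probability p:
C = 1 - H(p) where H(p) is binary entropy
H(0.2002) = -0.2002 × log₂(0.2002) - 0.7998 × log₂(0.7998)
H(p) = 0.7223
C = 1 - 0.7223 = 0.2777 bits/use


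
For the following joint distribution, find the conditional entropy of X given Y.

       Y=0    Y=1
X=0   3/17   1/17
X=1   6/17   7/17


H(X|Y) = Σ_y p(y) H(X|Y=y)
  p(Y=0) = 9/17, H(X|Y=0) = 0.9183
  p(Y=1) = 8/17, H(X|Y=1) = 0.5436
H(X|Y) = 0.5294×0.9183 + 0.4706×0.5436 = 0.7420 bits


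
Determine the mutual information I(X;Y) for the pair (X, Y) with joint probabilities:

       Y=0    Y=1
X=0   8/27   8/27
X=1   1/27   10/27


H(X) = 0.9751, H(Y) = 0.9183, H(X,Y) = 1.7468
I(X;Y) = H(X) + H(Y) - H(X,Y) = 0.1466 bits


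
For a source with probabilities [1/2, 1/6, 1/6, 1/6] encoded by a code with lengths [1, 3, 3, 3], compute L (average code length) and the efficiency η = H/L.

Average length L = Σ p_i × l_i = 2.0000 bits
Entropy H = 1.7925 bits
Efficiency η = H/L × 100% = 89.62%


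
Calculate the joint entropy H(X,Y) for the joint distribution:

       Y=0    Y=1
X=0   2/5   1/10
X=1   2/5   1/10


H(X,Y) = -Σ p(x,y) log₂ p(x,y)
  p(0,0)=2/5: -0.4000 × log₂(0.4000) = 0.5288
  p(0,1)=1/10: -0.1000 × log₂(0.1000) = 0.3322
  p(1,0)=2/5: -0.4000 × log₂(0.4000) = 0.5288
  p(1,1)=1/10: -0.1000 × log₂(0.1000) = 0.3322
H(X,Y) = 1.7219 bits


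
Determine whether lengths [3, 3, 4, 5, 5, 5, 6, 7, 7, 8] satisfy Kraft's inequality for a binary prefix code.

Kraft inequality: Σ 2^(-l_i) ≤ 1 for prefix-free code
Calculating: 2^(-3) + 2^(-3) + 2^(-4) + 2^(-5) + 2^(-5) + 2^(-5) + 2^(-6) + 2^(-7) + 2^(-7) + 2^(-8)
= 0.125 + 0.125 + 0.0625 + 0.03125 + 0.03125 + 0.03125 + 0.015625 + 0.0078125 + 0.0078125 + 0.00390625
= 0.4414
Since 0.4414 ≤ 1, prefix-free code exists


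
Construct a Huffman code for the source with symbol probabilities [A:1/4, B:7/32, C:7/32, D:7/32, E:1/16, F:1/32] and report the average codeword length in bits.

Huffman tree construction:
Combine smallest probabilities repeatedly
Resulting codes:
  A: 10 (length 2)
  B: 111 (length 3)
  C: 00 (length 2)
  D: 01 (length 2)
  E: 1101 (length 4)
  F: 1100 (length 4)
Average length = Σ p(s) × length(s) = 2.4062 bits


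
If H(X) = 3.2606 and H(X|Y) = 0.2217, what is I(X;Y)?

I(X;Y) = H(X) - H(X|Y)
I(X;Y) = 3.2606 - 0.2217 = 3.0389 bits


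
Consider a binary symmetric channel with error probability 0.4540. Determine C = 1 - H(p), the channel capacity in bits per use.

For BSC with error probability p:
C = 1 - H(p) where H(p) is binary entropy
H(0.4540) = -0.4540 × log₂(0.4540) - 0.5460 × log₂(0.5460)
H(p) = 0.9939
C = 1 - 0.9939 = 0.0061 bits/use


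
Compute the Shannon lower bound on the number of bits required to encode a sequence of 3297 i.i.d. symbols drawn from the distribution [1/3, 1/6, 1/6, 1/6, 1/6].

Entropy H = 2.2516 bits/symbol
Minimum bits = H × n = 2.2516 × 3297
= 7423.62 bits


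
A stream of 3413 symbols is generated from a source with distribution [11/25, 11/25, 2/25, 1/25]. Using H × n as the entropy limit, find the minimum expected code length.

Entropy H = 1.5196 bits/symbol
Minimum bits = H × n = 1.5196 × 3413
= 5186.25 bits


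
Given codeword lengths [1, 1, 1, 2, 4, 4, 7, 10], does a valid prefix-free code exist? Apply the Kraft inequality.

Kraft inequality: Σ 2^(-l_i) ≤ 1 for prefix-free code
Calculating: 2^(-1) + 2^(-1) + 2^(-1) + 2^(-2) + 2^(-4) + 2^(-4) + 2^(-7) + 2^(-10)
= 0.5 + 0.5 + 0.5 + 0.25 + 0.0625 + 0.0625 + 0.0078125 + 0.0009765625
= 1.8838
Since 1.8838 > 1, prefix-free code does not exist


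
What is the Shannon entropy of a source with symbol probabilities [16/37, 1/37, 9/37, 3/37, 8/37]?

H(X) = -Σ p(x) log₂ p(x)
  -16/37 × log₂(16/37) = 0.5230
  -1/37 × log₂(1/37) = 0.1408
  -9/37 × log₂(9/37) = 0.4961
  -3/37 × log₂(3/37) = 0.2939
  -8/37 × log₂(8/37) = 0.4777
H(X) = 1.9315 bits


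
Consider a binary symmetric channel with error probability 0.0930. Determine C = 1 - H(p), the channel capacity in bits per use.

For BSC with error probability p:
C = 1 - H(p) where H(p) is binary entropy
H(0.0930) = -0.0930 × log₂(0.0930) - 0.9070 × log₂(0.9070)
H(p) = 0.4464
C = 1 - 0.4464 = 0.5536 bits/use


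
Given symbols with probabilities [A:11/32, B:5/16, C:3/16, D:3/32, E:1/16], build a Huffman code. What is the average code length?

Huffman tree construction:
Combine smallest probabilities repeatedly
Resulting codes:
  A: 11 (length 2)
  B: 10 (length 2)
  C: 01 (length 2)
  D: 001 (length 3)
  E: 000 (length 3)
Average length = Σ p(s) × length(s) = 2.1562 bits


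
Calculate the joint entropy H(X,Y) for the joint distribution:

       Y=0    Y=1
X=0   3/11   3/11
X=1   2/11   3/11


H(X,Y) = -Σ p(x,y) log₂ p(x,y)
  p(0,0)=3/11: -0.2727 × log₂(0.2727) = 0.5112
  p(0,1)=3/11: -0.2727 × log₂(0.2727) = 0.5112
  p(1,0)=2/11: -0.1818 × log₂(0.1818) = 0.4472
  p(1,1)=3/11: -0.2727 × log₂(0.2727) = 0.5112
H(X,Y) = 1.9808 bits


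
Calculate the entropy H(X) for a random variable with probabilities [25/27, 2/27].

H(X) = -Σ p(x) log₂ p(x)
  -25/27 × log₂(25/27) = 0.1028
  -2/27 × log₂(2/27) = 0.2781
H(X) = 0.3809 bits


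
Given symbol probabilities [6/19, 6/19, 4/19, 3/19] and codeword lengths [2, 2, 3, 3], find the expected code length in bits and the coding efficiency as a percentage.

Average length L = Σ p_i × l_i = 2.3684 bits
Entropy H = 1.9440 bits
Efficiency η = H/L × 100% = 82.08%


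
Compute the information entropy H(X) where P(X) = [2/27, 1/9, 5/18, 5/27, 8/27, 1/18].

H(X) = -Σ p(x) log₂ p(x)
  -2/27 × log₂(2/27) = 0.2781
  -1/9 × log₂(1/9) = 0.3522
  -5/18 × log₂(5/18) = 0.5133
  -5/27 × log₂(5/27) = 0.4505
  -8/27 × log₂(8/27) = 0.5200
  -1/18 × log₂(1/18) = 0.2317
H(X) = 2.3459 bits


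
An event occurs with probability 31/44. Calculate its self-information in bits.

Information content I(x) = -log₂(p(x))
I = -log₂(31/44) = -log₂(0.7045)
I = 0.5052 bits


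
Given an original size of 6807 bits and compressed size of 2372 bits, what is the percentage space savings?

Space savings = (1 - Compressed/Original) × 100%
= (1 - 2372/6807) × 100%
= 65.15%


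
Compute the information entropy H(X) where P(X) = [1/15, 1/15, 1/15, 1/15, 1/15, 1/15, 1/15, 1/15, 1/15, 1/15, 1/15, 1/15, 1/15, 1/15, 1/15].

H(X) = -Σ p(x) log₂ p(x)
  -1/15 × log₂(1/15) = 0.2605
  -1/15 × log₂(1/15) = 0.2605
  -1/15 × log₂(1/15) = 0.2605
  -1/15 × log₂(1/15) = 0.2605
  -1/15 × log₂(1/15) = 0.2605
  -1/15 × log₂(1/15) = 0.2605
  -1/15 × log₂(1/15) = 0.2605
  -1/15 × log₂(1/15) = 0.2605
  -1/15 × log₂(1/15) = 0.2605
  -1/15 × log₂(1/15) = 0.2605
  -1/15 × log₂(1/15) = 0.2605
  -1/15 × log₂(1/15) = 0.2605
  -1/15 × log₂(1/15) = 0.2605
  -1/15 × log₂(1/15) = 0.2605
  -1/15 × log₂(1/15) = 0.2605
H(X) = 3.9069 bits


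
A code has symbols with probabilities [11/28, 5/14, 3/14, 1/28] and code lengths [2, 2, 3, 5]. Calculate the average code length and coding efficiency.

Average length L = Σ p_i × l_i = 2.3214 bits
Entropy H = 1.7080 bits
Efficiency η = H/L × 100% = 73.57%


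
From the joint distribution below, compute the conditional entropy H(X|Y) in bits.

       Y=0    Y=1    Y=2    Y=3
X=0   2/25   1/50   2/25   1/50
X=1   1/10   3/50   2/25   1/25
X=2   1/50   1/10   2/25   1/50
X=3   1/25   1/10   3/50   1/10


H(X|Y) = Σ_y p(y) H(X|Y=y)
  p(Y=0) = 6/25, H(X|Y=0) = 1.7842
  p(Y=1) = 7/25, H(X|Y=1) = 1.8092
  p(Y=2) = 3/10, H(X|Y=2) = 1.9899
  p(Y=3) = 9/50, H(X|Y=3) = 1.6577
H(X|Y) = 0.2400×1.7842 + 0.2800×1.8092 + 0.3000×1.9899 + 0.1800×1.6577 = 1.8301 bits


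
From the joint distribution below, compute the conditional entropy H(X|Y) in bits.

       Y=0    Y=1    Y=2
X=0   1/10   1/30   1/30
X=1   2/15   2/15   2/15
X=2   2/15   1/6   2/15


H(X|Y) = Σ_y p(y) H(X|Y=y)
  p(Y=0) = 11/30, H(X|Y=0) = 1.5726
  p(Y=1) = 1/3, H(X|Y=1) = 1.3610
  p(Y=2) = 3/10, H(X|Y=2) = 1.3921
H(X|Y) = 0.3667×1.5726 + 0.3333×1.3610 + 0.3000×1.3921 = 1.4479 bits


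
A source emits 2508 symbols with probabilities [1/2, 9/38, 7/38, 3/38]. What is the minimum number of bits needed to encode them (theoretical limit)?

Entropy H = 1.7309 bits/symbol
Minimum bits = H × n = 1.7309 × 2508
= 4341.15 bits


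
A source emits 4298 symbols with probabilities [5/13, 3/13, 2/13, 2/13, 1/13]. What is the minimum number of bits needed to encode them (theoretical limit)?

Entropy H = 2.1339 bits/symbol
Minimum bits = H × n = 2.1339 × 4298
= 9171.66 bits


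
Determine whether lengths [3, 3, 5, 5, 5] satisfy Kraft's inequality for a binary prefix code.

Kraft inequality: Σ 2^(-l_i) ≤ 1 for prefix-free code
Calculating: 2^(-3) + 2^(-3) + 2^(-5) + 2^(-5) + 2^(-5)
= 0.125 + 0.125 + 0.03125 + 0.03125 + 0.03125
= 0.3438
Since 0.3438 ≤ 1, prefix-free code exists


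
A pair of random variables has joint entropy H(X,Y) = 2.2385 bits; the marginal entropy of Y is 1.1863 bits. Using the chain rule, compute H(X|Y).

Chain rule: H(X,Y) = H(X|Y) + H(Y)
H(X|Y) = H(X,Y) - H(Y) = 2.2385 - 1.1863 = 1.0522 bits


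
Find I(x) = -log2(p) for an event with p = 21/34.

Information content I(x) = -log₂(p(x))
I = -log₂(21/34) = -log₂(0.6176)
I = 0.6951 bits


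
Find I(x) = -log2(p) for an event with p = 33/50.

Information content I(x) = -log₂(p(x))
I = -log₂(33/50) = -log₂(0.6600)
I = 0.5995 bits


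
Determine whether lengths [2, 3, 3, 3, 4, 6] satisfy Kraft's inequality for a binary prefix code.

Kraft inequality: Σ 2^(-l_i) ≤ 1 for prefix-free code
Calculating: 2^(-2) + 2^(-3) + 2^(-3) + 2^(-3) + 2^(-4) + 2^(-6)
= 0.25 + 0.125 + 0.125 + 0.125 + 0.0625 + 0.015625
= 0.7031
Since 0.7031 ≤ 1, prefix-free code exists


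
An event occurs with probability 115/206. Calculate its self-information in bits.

Information content I(x) = -log₂(p(x))
I = -log₂(115/206) = -log₂(0.5583)
I = 0.8410 bits


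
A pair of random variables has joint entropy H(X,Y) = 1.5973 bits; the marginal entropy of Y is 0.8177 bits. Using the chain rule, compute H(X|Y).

Chain rule: H(X,Y) = H(X|Y) + H(Y)
H(X|Y) = H(X,Y) - H(Y) = 1.5973 - 0.8177 = 0.7796 bits


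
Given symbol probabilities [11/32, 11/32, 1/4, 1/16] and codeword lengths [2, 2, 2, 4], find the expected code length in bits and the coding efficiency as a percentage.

Average length L = Σ p_i × l_i = 2.1250 bits
Entropy H = 1.8091 bits
Efficiency η = H/L × 100% = 85.14%


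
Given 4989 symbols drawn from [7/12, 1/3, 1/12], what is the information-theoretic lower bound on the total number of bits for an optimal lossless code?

Entropy H = 1.2807 bits/symbol
Minimum bits = H × n = 1.2807 × 4989
= 6389.27 bits


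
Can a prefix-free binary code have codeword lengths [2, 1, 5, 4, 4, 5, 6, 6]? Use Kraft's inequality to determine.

Kraft inequality: Σ 2^(-l_i) ≤ 1 for prefix-free code
Calculating: 2^(-2) + 2^(-1) + 2^(-5) + 2^(-4) + 2^(-4) + 2^(-5) + 2^(-6) + 2^(-6)
= 0.25 + 0.5 + 0.03125 + 0.0625 + 0.0625 + 0.03125 + 0.015625 + 0.015625
= 0.9688
Since 0.9688 ≤ 1, prefix-free code exists


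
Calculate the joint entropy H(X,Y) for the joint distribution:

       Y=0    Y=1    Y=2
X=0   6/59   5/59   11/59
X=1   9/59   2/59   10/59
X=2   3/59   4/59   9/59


H(X,Y) = -Σ p(x,y) log₂ p(x,y)
  p(0,0)=6/59: -0.1017 × log₂(0.1017) = 0.3354
  p(0,1)=5/59: -0.0847 × log₂(0.0847) = 0.3018
  p(0,2)=11/59: -0.1864 × log₂(0.1864) = 0.4518
  p(1,0)=9/59: -0.1525 × log₂(0.1525) = 0.4138
  p(1,1)=2/59: -0.0339 × log₂(0.0339) = 0.1655
  p(1,2)=10/59: -0.1695 × log₂(0.1695) = 0.4340
  p(2,0)=3/59: -0.0508 × log₂(0.0508) = 0.2185
  p(2,1)=4/59: -0.0678 × log₂(0.0678) = 0.2632
  p(2,2)=9/59: -0.1525 × log₂(0.1525) = 0.4138
H(X,Y) = 2.9978 bits


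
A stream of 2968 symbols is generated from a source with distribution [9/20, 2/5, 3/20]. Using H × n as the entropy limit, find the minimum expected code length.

Entropy H = 1.4577 bits/symbol
Minimum bits = H × n = 1.4577 × 2968
= 4326.51 bits


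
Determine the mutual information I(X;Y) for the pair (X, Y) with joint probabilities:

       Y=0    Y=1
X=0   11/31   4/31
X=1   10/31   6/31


H(X) = 0.9992, H(Y) = 0.9072, H(X,Y) = 1.8967
I(X;Y) = H(X) + H(Y) - H(X,Y) = 0.0097 bits


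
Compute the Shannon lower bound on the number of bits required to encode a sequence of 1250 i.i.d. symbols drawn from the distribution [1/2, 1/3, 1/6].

Entropy H = 1.4591 bits/symbol
Minimum bits = H × n = 1.4591 × 1250
= 1823.93 bits


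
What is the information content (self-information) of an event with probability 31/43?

Information content I(x) = -log₂(p(x))
I = -log₂(31/43) = -log₂(0.7209)
I = 0.4721 bits


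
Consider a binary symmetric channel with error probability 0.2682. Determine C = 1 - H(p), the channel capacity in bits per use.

For BSC with error probability p:
C = 1 - H(p) where H(p) is binary entropy
H(0.2682) = -0.2682 × log₂(0.2682) - 0.7318 × log₂(0.7318)
H(p) = 0.8389
C = 1 - 0.8389 = 0.1611 bits/use


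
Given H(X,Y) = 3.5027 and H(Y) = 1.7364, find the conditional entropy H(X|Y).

Chain rule: H(X,Y) = H(X|Y) + H(Y)
H(X|Y) = H(X,Y) - H(Y) = 3.5027 - 1.7364 = 1.7663 bits


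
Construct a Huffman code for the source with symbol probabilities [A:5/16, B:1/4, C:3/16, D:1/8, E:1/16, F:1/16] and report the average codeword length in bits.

Huffman tree construction:
Combine smallest probabilities repeatedly
Resulting codes:
  A: 11 (length 2)
  B: 01 (length 2)
  C: 00 (length 2)
  D: 100 (length 3)
  E: 1010 (length 4)
  F: 1011 (length 4)
Average length = Σ p(s) × length(s) = 2.3750 bits


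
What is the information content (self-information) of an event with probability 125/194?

Information content I(x) = -log₂(p(x))
I = -log₂(125/194) = -log₂(0.6443)
I = 0.6341 bits


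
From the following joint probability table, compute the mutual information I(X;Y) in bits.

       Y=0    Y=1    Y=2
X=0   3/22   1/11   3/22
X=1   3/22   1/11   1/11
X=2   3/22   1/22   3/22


H(X) = 1.5820, H(Y) = 1.5440, H(X,Y) = 3.1060
I(X;Y) = H(X) + H(Y) - H(X,Y) = 0.0200 bits


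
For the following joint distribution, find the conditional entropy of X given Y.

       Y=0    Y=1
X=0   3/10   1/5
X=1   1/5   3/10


H(X|Y) = Σ_y p(y) H(X|Y=y)
  p(Y=0) = 1/2, H(X|Y=0) = 0.9710
  p(Y=1) = 1/2, H(X|Y=1) = 0.9710
H(X|Y) = 0.5000×0.9710 + 0.5000×0.9710 = 0.9710 bits


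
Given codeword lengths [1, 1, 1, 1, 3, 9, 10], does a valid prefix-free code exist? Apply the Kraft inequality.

Kraft inequality: Σ 2^(-l_i) ≤ 1 for prefix-free code
Calculating: 2^(-1) + 2^(-1) + 2^(-1) + 2^(-1) + 2^(-3) + 2^(-9) + 2^(-10)
= 0.5 + 0.5 + 0.5 + 0.5 + 0.125 + 0.001953125 + 0.0009765625
= 2.1279
Since 2.1279 > 1, prefix-free code does not exist


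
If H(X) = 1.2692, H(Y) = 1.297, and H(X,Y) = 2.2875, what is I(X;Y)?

I(X;Y) = H(X) + H(Y) - H(X,Y)
I(X;Y) = 1.2692 + 1.297 - 2.2875 = 0.2787 bits


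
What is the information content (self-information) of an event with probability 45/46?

Information content I(x) = -log₂(p(x))
I = -log₂(45/46) = -log₂(0.9783)
I = 0.0317 bits


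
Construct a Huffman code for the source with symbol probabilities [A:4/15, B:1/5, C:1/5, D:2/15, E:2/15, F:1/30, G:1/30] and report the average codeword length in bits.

Huffman tree construction:
Combine smallest probabilities repeatedly
Resulting codes:
  A: 10 (length 2)
  B: 111 (length 3)
  C: 00 (length 2)
  D: 011 (length 3)
  E: 110 (length 3)
  F: 0100 (length 4)
  G: 0101 (length 4)
Average length = Σ p(s) × length(s) = 2.6000 bits


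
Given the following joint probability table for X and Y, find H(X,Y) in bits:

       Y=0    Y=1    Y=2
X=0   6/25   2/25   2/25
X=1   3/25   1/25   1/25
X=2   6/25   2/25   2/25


H(X,Y) = -Σ p(x,y) log₂ p(x,y)
  p(0,0)=6/25: -0.2400 × log₂(0.2400) = 0.4941
  p(0,1)=2/25: -0.0800 × log₂(0.0800) = 0.2915
  p(0,2)=2/25: -0.0800 × log₂(0.0800) = 0.2915
  p(1,0)=3/25: -0.1200 × log₂(0.1200) = 0.3671
  p(1,1)=1/25: -0.0400 × log₂(0.0400) = 0.1858
  p(1,2)=1/25: -0.0400 × log₂(0.0400) = 0.1858
  p(2,0)=6/25: -0.2400 × log₂(0.2400) = 0.4941
  p(2,1)=2/25: -0.0800 × log₂(0.0800) = 0.2915
  p(2,2)=2/25: -0.0800 × log₂(0.0800) = 0.2915
H(X,Y) = 2.8929 bits


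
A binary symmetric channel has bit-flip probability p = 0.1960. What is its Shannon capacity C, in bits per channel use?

For BSC with error probability p:
C = 1 - H(p) where H(p) is binary entropy
H(0.1960) = -0.1960 × log₂(0.1960) - 0.8040 × log₂(0.8040)
H(p) = 0.7139
C = 1 - 0.7139 = 0.2861 bits/use


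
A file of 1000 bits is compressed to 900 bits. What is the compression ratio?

Compression ratio = Original / Compressed
= 1000 / 900 = 1.11:1


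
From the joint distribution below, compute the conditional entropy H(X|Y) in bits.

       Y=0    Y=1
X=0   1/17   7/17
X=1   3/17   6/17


H(X|Y) = Σ_y p(y) H(X|Y=y)
  p(Y=0) = 4/17, H(X|Y=0) = 0.8113
  p(Y=1) = 13/17, H(X|Y=1) = 0.9957
H(X|Y) = 0.2353×0.8113 + 0.7647×0.9957 = 0.9523 bits


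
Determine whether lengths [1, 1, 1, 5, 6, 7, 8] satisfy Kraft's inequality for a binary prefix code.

Kraft inequality: Σ 2^(-l_i) ≤ 1 for prefix-free code
Calculating: 2^(-1) + 2^(-1) + 2^(-1) + 2^(-5) + 2^(-6) + 2^(-7) + 2^(-8)
= 0.5 + 0.5 + 0.5 + 0.03125 + 0.015625 + 0.0078125 + 0.00390625
= 1.5586
Since 1.5586 > 1, prefix-free code does not exist


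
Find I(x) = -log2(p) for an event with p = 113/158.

Information content I(x) = -log₂(p(x))
I = -log₂(113/158) = -log₂(0.7152)
I = 0.4836 bits


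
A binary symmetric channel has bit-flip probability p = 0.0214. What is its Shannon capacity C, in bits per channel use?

For BSC with error probability p:
C = 1 - H(p) where H(p) is binary entropy
H(0.0214) = -0.0214 × log₂(0.0214) - 0.9786 × log₂(0.9786)
H(p) = 0.1492
C = 1 - 0.1492 = 0.8508 bits/use


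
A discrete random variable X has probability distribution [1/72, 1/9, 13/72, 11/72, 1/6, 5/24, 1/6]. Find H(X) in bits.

H(X) = -Σ p(x) log₂ p(x)
  -1/72 × log₂(1/72) = 0.0857
  -1/9 × log₂(1/9) = 0.3522
  -13/72 × log₂(13/72) = 0.4459
  -11/72 × log₂(11/72) = 0.4141
  -1/6 × log₂(1/6) = 0.4308
  -5/24 × log₂(5/24) = 0.4715
  -1/6 × log₂(1/6) = 0.4308
H(X) = 2.6310 bits


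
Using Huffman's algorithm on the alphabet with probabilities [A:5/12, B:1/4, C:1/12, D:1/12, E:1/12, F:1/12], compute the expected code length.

Huffman tree construction:
Combine smallest probabilities repeatedly
Resulting codes:
  A: 0 (length 1)
  B: 10 (length 2)
  C: 1100 (length 4)
  D: 1101 (length 4)
  E: 1110 (length 4)
  F: 1111 (length 4)
Average length = Σ p(s) × length(s) = 2.2500 bits


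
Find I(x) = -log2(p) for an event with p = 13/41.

Information content I(x) = -log₂(p(x))
I = -log₂(13/41) = -log₂(0.3171)
I = 1.6571 bits


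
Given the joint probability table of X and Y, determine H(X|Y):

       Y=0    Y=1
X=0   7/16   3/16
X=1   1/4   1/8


H(X|Y) = Σ_y p(y) H(X|Y=y)
  p(Y=0) = 11/16, H(X|Y=0) = 0.9457
  p(Y=1) = 5/16, H(X|Y=1) = 0.9710
H(X|Y) = 0.6875×0.9457 + 0.3125×0.9710 = 0.9536 bits


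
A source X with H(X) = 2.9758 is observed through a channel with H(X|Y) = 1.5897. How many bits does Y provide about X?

I(X;Y) = H(X) - H(X|Y)
I(X;Y) = 2.9758 - 1.5897 = 1.3861 bits


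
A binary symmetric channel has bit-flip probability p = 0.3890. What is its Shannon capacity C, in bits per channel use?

For BSC with error probability p:
C = 1 - H(p) where H(p) is binary entropy
H(0.3890) = -0.3890 × log₂(0.3890) - 0.6110 × log₂(0.6110)
H(p) = 0.9642
C = 1 - 0.9642 = 0.0358 bits/use


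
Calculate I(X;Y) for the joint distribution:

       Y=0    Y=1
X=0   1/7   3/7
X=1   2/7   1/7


H(X) = 0.9852, H(Y) = 0.9852, H(X,Y) = 1.8424
I(X;Y) = H(X) + H(Y) - H(X,Y) = 0.1281 bits


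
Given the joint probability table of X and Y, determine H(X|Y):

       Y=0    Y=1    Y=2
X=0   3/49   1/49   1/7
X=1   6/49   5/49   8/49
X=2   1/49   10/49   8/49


H(X|Y) = Σ_y p(y) H(X|Y=y)
  p(Y=0) = 10/49, H(X|Y=0) = 1.2955
  p(Y=1) = 16/49, H(X|Y=1) = 1.1982
  p(Y=2) = 23/49, H(X|Y=2) = 1.5822
H(X|Y) = 0.2041×1.2955 + 0.3265×1.1982 + 0.4694×1.5822 = 1.3983 bits


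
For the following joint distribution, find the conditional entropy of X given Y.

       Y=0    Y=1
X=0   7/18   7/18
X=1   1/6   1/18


H(X|Y) = Σ_y p(y) H(X|Y=y)
  p(Y=0) = 5/9, H(X|Y=0) = 0.8813
  p(Y=1) = 4/9, H(X|Y=1) = 0.5436
H(X|Y) = 0.5556×0.8813 + 0.4444×0.5436 = 0.7312 bits


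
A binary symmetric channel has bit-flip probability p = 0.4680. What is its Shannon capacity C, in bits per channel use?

For BSC with error probability p:
C = 1 - H(p) where H(p) is binary entropy
H(0.4680) = -0.4680 × log₂(0.4680) - 0.5320 × log₂(0.5320)
H(p) = 0.9970
C = 1 - 0.9970 = 0.0030 bits/use


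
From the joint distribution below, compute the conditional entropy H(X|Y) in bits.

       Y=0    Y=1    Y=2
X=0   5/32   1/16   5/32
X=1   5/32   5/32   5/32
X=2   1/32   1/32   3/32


H(X|Y) = Σ_y p(y) H(X|Y=y)
  p(Y=0) = 11/32, H(X|Y=0) = 1.3486
  p(Y=1) = 1/4, H(X|Y=1) = 1.2988
  p(Y=2) = 13/32, H(X|Y=2) = 1.5486
H(X|Y) = 0.3438×1.3486 + 0.2500×1.2988 + 0.4062×1.5486 = 1.4174 bits


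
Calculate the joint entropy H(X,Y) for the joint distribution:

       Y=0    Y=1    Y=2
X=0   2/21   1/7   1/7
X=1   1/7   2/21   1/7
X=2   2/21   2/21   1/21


H(X,Y) = -Σ p(x,y) log₂ p(x,y)
  p(0,0)=2/21: -0.0952 × log₂(0.0952) = 0.3231
  p(0,1)=1/7: -0.1429 × log₂(0.1429) = 0.4011
  p(0,2)=1/7: -0.1429 × log₂(0.1429) = 0.4011
  p(1,0)=1/7: -0.1429 × log₂(0.1429) = 0.4011
  p(1,1)=2/21: -0.0952 × log₂(0.0952) = 0.3231
  p(1,2)=1/7: -0.1429 × log₂(0.1429) = 0.4011
  p(2,0)=2/21: -0.0952 × log₂(0.0952) = 0.3231
  p(2,1)=2/21: -0.0952 × log₂(0.0952) = 0.3231
  p(2,2)=1/21: -0.0476 × log₂(0.0476) = 0.2092
H(X,Y) = 3.1057 bits


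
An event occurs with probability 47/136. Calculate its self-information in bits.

Information content I(x) = -log₂(p(x))
I = -log₂(47/136) = -log₂(0.3456)
I = 1.5329 bits


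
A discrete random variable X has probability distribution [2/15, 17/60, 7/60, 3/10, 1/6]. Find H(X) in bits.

H(X) = -Σ p(x) log₂ p(x)
  -2/15 × log₂(2/15) = 0.3876
  -17/60 × log₂(17/60) = 0.5155
  -7/60 × log₂(7/60) = 0.3616
  -3/10 × log₂(3/10) = 0.5211
  -1/6 × log₂(1/6) = 0.4308
H(X) = 2.2166 bits


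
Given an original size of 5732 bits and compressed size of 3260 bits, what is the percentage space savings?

Space savings = (1 - Compressed/Original) × 100%
= (1 - 3260/5732) × 100%
= 43.13%


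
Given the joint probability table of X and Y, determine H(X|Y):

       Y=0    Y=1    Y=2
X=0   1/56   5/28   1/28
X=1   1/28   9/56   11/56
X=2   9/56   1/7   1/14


H(X|Y) = Σ_y p(y) H(X|Y=y)
  p(Y=0) = 3/14, H(X|Y=0) = 1.0409
  p(Y=1) = 27/56, H(X|Y=1) = 1.5790
  p(Y=2) = 17/56, H(X|Y=2) = 1.2608
H(X|Y) = 0.2143×1.0409 + 0.4821×1.5790 + 0.3036×1.2608 = 1.3671 bits


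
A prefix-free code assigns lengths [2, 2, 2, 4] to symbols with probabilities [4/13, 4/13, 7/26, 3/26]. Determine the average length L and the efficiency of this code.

Average length L = Σ p_i × l_i = 2.2308 bits
Entropy H = 1.9156 bits
Efficiency η = H/L × 100% = 85.87%


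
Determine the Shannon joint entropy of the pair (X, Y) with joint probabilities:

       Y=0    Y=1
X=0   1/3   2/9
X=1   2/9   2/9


H(X,Y) = -Σ p(x,y) log₂ p(x,y)
  p(0,0)=1/3: -0.3333 × log₂(0.3333) = 0.5283
  p(0,1)=2/9: -0.2222 × log₂(0.2222) = 0.4822
  p(1,0)=2/9: -0.2222 × log₂(0.2222) = 0.4822
  p(1,1)=2/9: -0.2222 × log₂(0.2222) = 0.4822
H(X,Y) = 1.9749 bits


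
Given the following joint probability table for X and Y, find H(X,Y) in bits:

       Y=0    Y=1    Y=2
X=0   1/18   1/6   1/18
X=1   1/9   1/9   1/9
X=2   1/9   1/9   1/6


H(X,Y) = -Σ p(x,y) log₂ p(x,y)
  p(0,0)=1/18: -0.0556 × log₂(0.0556) = 0.2317
  p(0,1)=1/6: -0.1667 × log₂(0.1667) = 0.4308
  p(0,2)=1/18: -0.0556 × log₂(0.0556) = 0.2317
  p(1,0)=1/9: -0.1111 × log₂(0.1111) = 0.3522
  p(1,1)=1/9: -0.1111 × log₂(0.1111) = 0.3522
  p(1,2)=1/9: -0.1111 × log₂(0.1111) = 0.3522
  p(2,0)=1/9: -0.1111 × log₂(0.1111) = 0.3522
  p(2,1)=1/9: -0.1111 × log₂(0.1111) = 0.3522
  p(2,2)=1/6: -0.1667 × log₂(0.1667) = 0.4308
H(X,Y) = 3.0860 bits


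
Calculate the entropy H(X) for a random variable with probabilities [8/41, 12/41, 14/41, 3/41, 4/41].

H(X) = -Σ p(x) log₂ p(x)
  -8/41 × log₂(8/41) = 0.4600
  -12/41 × log₂(12/41) = 0.5188
  -14/41 × log₂(14/41) = 0.5293
  -3/41 × log₂(3/41) = 0.2760
  -4/41 × log₂(4/41) = 0.3276
H(X) = 2.1118 bits


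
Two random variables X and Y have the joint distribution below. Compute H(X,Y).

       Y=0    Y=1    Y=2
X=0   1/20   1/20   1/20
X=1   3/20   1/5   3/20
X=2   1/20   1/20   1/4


H(X,Y) = -Σ p(x,y) log₂ p(x,y)
  p(0,0)=1/20: -0.0500 × log₂(0.0500) = 0.2161
  p(0,1)=1/20: -0.0500 × log₂(0.0500) = 0.2161
  p(0,2)=1/20: -0.0500 × log₂(0.0500) = 0.2161
  p(1,0)=3/20: -0.1500 × log₂(0.1500) = 0.4105
  p(1,1)=1/5: -0.2000 × log₂(0.2000) = 0.4644
  p(1,2)=3/20: -0.1500 × log₂(0.1500) = 0.4105
  p(2,0)=1/20: -0.0500 × log₂(0.0500) = 0.2161
  p(2,1)=1/20: -0.0500 × log₂(0.0500) = 0.2161
  p(2,2)=1/4: -0.2500 × log₂(0.2500) = 0.5000
H(X,Y) = 2.8660 bits


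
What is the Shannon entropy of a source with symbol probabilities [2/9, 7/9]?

H(X) = -Σ p(x) log₂ p(x)
  -2/9 × log₂(2/9) = 0.4822
  -7/9 × log₂(7/9) = 0.2820
H(X) = 0.7642 bits


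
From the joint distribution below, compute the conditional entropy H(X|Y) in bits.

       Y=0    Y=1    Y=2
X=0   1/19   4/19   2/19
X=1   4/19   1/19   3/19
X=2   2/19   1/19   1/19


H(X|Y) = Σ_y p(y) H(X|Y=y)
  p(Y=0) = 7/19, H(X|Y=0) = 1.3788
  p(Y=1) = 6/19, H(X|Y=1) = 1.2516
  p(Y=2) = 6/19, H(X|Y=2) = 1.4591
H(X|Y) = 0.3684×1.3788 + 0.3158×1.2516 + 0.3158×1.4591 = 1.3640 bits


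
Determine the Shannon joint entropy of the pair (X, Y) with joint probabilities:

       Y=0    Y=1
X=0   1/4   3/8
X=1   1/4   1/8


H(X,Y) = -Σ p(x,y) log₂ p(x,y)
  p(0,0)=1/4: -0.2500 × log₂(0.2500) = 0.5000
  p(0,1)=3/8: -0.3750 × log₂(0.3750) = 0.5306
  p(1,0)=1/4: -0.2500 × log₂(0.2500) = 0.5000
  p(1,1)=1/8: -0.1250 × log₂(0.1250) = 0.3750
H(X,Y) = 1.9056 bits


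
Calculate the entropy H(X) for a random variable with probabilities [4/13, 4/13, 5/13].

H(X) = -Σ p(x) log₂ p(x)
  -4/13 × log₂(4/13) = 0.5232
  -4/13 × log₂(4/13) = 0.5232
  -5/13 × log₂(5/13) = 0.5302
H(X) = 1.5766 bits


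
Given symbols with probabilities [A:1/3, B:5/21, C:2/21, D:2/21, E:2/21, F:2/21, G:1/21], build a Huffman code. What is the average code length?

Huffman tree construction:
Combine smallest probabilities repeatedly
Resulting codes:
  A: 11 (length 2)
  B: 01 (length 2)
  C: 1011 (length 4)
  D: 000 (length 3)
  E: 001 (length 3)
  F: 100 (length 3)
  G: 1010 (length 4)
Average length = Σ p(s) × length(s) = 2.5714 bits


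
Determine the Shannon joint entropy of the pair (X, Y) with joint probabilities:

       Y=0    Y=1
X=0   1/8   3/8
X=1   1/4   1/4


H(X,Y) = -Σ p(x,y) log₂ p(x,y)
  p(0,0)=1/8: -0.1250 × log₂(0.1250) = 0.3750
  p(0,1)=3/8: -0.3750 × log₂(0.3750) = 0.5306
  p(1,0)=1/4: -0.2500 × log₂(0.2500) = 0.5000
  p(1,1)=1/4: -0.2500 × log₂(0.2500) = 0.5000
H(X,Y) = 1.9056 bits


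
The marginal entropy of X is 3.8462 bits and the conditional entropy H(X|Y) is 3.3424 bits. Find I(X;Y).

I(X;Y) = H(X) - H(X|Y)
I(X;Y) = 3.8462 - 3.3424 = 0.5038 bits


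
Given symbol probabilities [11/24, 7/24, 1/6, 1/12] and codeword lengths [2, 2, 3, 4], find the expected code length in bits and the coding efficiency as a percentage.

Average length L = Σ p_i × l_i = 2.3333 bits
Entropy H = 1.7639 bits
Efficiency η = H/L × 100% = 75.60%


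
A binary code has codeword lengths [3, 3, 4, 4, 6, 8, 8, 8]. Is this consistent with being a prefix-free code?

Kraft inequality: Σ 2^(-l_i) ≤ 1 for prefix-free code
Calculating: 2^(-3) + 2^(-3) + 2^(-4) + 2^(-4) + 2^(-6) + 2^(-8) + 2^(-8) + 2^(-8)
= 0.125 + 0.125 + 0.0625 + 0.0625 + 0.015625 + 0.00390625 + 0.00390625 + 0.00390625
= 0.4023
Since 0.4023 ≤ 1, prefix-free code exists


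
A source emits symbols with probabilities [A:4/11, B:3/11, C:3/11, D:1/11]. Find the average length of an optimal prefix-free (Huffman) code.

Huffman tree construction:
Combine smallest probabilities repeatedly
Resulting codes:
  A: 11 (length 2)
  B: 01 (length 2)
  C: 10 (length 2)
  D: 00 (length 2)
Average length = Σ p(s) × length(s) = 2.0000 bits


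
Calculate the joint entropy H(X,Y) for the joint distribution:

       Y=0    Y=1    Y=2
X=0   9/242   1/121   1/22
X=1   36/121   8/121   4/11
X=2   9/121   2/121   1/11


H(X,Y) = -Σ p(x,y) log₂ p(x,y)
  p(0,0)=9/242: -0.0372 × log₂(0.0372) = 0.1766
  p(0,1)=1/121: -0.0083 × log₂(0.0083) = 0.0572
  p(0,2)=1/22: -0.0455 × log₂(0.0455) = 0.2027
  p(1,0)=36/121: -0.2975 × log₂(0.2975) = 0.5203
  p(1,1)=8/121: -0.0661 × log₂(0.0661) = 0.2591
  p(1,2)=4/11: -0.3636 × log₂(0.3636) = 0.5307
  p(2,0)=9/121: -0.0744 × log₂(0.0744) = 0.2788
  p(2,1)=2/121: -0.0165 × log₂(0.0165) = 0.0978
  p(2,2)=1/11: -0.0909 × log₂(0.0909) = 0.3145
H(X,Y) = 2.4378 bits


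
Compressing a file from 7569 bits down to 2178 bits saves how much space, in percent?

Space savings = (1 - Compressed/Original) × 100%
= (1 - 2178/7569) × 100%
= 71.22%


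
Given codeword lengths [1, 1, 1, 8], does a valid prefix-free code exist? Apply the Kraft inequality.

Kraft inequality: Σ 2^(-l_i) ≤ 1 for prefix-free code
Calculating: 2^(-1) + 2^(-1) + 2^(-1) + 2^(-8)
= 0.5 + 0.5 + 0.5 + 0.00390625
= 1.5039
Since 1.5039 > 1, prefix-free code does not exist


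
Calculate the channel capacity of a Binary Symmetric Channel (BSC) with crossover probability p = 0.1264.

For BSC with error probability p:
C = 1 - H(p) where H(p) is binary entropy
H(0.1264) = -0.1264 × log₂(0.1264) - 0.8736 × log₂(0.8736)
H(p) = 0.5475
C = 1 - 0.5475 = 0.4525 bits/use


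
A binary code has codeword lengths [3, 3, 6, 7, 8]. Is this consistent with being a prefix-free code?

Kraft inequality: Σ 2^(-l_i) ≤ 1 for prefix-free code
Calculating: 2^(-3) + 2^(-3) + 2^(-6) + 2^(-7) + 2^(-8)
= 0.125 + 0.125 + 0.015625 + 0.0078125 + 0.00390625
= 0.2773
Since 0.2773 ≤ 1, prefix-free code exists


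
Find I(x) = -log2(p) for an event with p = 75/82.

Information content I(x) = -log₂(p(x))
I = -log₂(75/82) = -log₂(0.9146)
I = 0.1287 bits


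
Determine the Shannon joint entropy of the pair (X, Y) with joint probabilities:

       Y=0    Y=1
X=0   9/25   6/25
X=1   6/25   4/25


H(X,Y) = -Σ p(x,y) log₂ p(x,y)
  p(0,0)=9/25: -0.3600 × log₂(0.3600) = 0.5306
  p(0,1)=6/25: -0.2400 × log₂(0.2400) = 0.4941
  p(1,0)=6/25: -0.2400 × log₂(0.2400) = 0.4941
  p(1,1)=4/25: -0.1600 × log₂(0.1600) = 0.4230
H(X,Y) = 1.9419 bits


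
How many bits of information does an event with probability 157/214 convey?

Information content I(x) = -log₂(p(x))
I = -log₂(157/214) = -log₂(0.7336)
I = 0.4468 bits


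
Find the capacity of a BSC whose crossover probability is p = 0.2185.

For BSC with error probability p:
C = 1 - H(p) where H(p) is binary entropy
H(0.2185) = -0.2185 × log₂(0.2185) - 0.7815 × log₂(0.7815)
H(p) = 0.7574
C = 1 - 0.7574 = 0.2426 bits/use


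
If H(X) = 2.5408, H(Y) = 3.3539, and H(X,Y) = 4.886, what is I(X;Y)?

I(X;Y) = H(X) + H(Y) - H(X,Y)
I(X;Y) = 2.5408 + 3.3539 - 4.886 = 1.0087 bits


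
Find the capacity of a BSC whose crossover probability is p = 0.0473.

For BSC with error probability p:
C = 1 - H(p) where H(p) is binary entropy
H(0.0473) = -0.0473 × log₂(0.0473) - 0.9527 × log₂(0.9527)
H(p) = 0.2748
C = 1 - 0.2748 = 0.7252 bits/use


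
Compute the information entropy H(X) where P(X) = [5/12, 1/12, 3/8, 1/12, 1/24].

H(X) = -Σ p(x) log₂ p(x)
  -5/12 × log₂(5/12) = 0.5263
  -1/12 × log₂(1/12) = 0.2987
  -3/8 × log₂(3/8) = 0.5306
  -1/12 × log₂(1/12) = 0.2987
  -1/24 × log₂(1/24) = 0.1910
H(X) = 1.8454 bits


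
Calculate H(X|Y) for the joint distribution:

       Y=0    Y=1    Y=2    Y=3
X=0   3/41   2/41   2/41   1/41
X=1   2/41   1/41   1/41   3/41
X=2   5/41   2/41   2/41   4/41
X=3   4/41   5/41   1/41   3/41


H(X|Y) = Σ_y p(y) H(X|Y=y)
  p(Y=0) = 14/41, H(X|Y=0) = 1.9242
  p(Y=1) = 10/41, H(X|Y=1) = 1.7610
  p(Y=2) = 6/41, H(X|Y=2) = 1.9183
  p(Y=3) = 11/41, H(X|Y=3) = 1.8676
H(X|Y) = 0.3415×1.9242 + 0.2439×1.7610 + 0.1463×1.9183 + 0.2683×1.8676 = 1.8683 bits


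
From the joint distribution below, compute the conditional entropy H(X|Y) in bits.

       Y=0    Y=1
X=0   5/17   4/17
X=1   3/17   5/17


H(X|Y) = Σ_y p(y) H(X|Y=y)
  p(Y=0) = 8/17, H(X|Y=0) = 0.9544
  p(Y=1) = 9/17, H(X|Y=1) = 0.9911
H(X|Y) = 0.4706×0.9544 + 0.5294×0.9911 = 0.9738 bits


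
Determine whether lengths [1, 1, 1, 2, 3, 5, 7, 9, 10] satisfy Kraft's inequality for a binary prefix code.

Kraft inequality: Σ 2^(-l_i) ≤ 1 for prefix-free code
Calculating: 2^(-1) + 2^(-1) + 2^(-1) + 2^(-2) + 2^(-3) + 2^(-5) + 2^(-7) + 2^(-9) + 2^(-10)
= 0.5 + 0.5 + 0.5 + 0.25 + 0.125 + 0.03125 + 0.0078125 + 0.001953125 + 0.0009765625
= 1.9170
Since 1.9170 > 1, prefix-free code does not exist
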